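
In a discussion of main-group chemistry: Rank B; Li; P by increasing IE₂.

The second ionization energy removes an electron from the +1 ion. For each element: B⁺ still has 2 valence electrons; Li⁺ is the bare [He] core; P⁺ still has 4 valence electrons.
Breaking into a closed-shell core is much more expensive than removing a leftover valence electron — Li has the largest IE_2 here.
Valence configurations: B⁺ [He]2s², P⁺ [Ne]3s²3p².
Tabulated IE_2 (kJ/mol): B 2427, Li 7298, P 1907.
So the second ionization energies run P < B < Li.

P < B < Li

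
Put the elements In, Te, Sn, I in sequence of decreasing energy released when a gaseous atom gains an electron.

I > Te > Sn > In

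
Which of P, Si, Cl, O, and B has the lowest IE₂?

After 1 electron has been removed, what remains? P⁺ still has 4 valence electrons; Si⁺ still has 3 valence electrons; Cl⁺ still has 6 valence electrons; O⁺ still has 5 valence electrons; B⁺ still has 2 valence electrons.
All are still removing valence electrons, so compare the +1 ions as you would atoms: IE_2 generally rises across a period (higher Z_eff) and falls down a group (larger shell), subject to the usual subshell exceptions.
Valence configurations: P⁺ [Ne]3s²3p², Si⁺ [Ne]3s²3p¹, Cl⁺ [Ne]3s²3p⁴, O⁺ [He]2s²2p³, B⁺ [He]2s².
Approximate IE_2 values (kJ/mol): P 1907, Si 1577, Cl 2298, O 3388, B 2427.
Overall IE_2 order: Si < P < Cl < B < O.

Si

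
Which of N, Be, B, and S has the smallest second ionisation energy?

After 1 electron has been removed, what remains? N⁺ still has 4 valence electrons; Be⁺ still has 1 valence electron; B⁺ still has 2 valence electrons; S⁺ still has 5 valence electrons.
All are still removing valence electrons, so compare the +1 ions as you would atoms: IE_2 generally rises across a period (higher Z_eff) and falls down a group (larger shell), subject to the usual subshell exceptions.
Valence configurations: N⁺ [He]2s²2p², Be⁺ [He]2s¹, B⁺ [He]2s², S⁺ [Ne]3s²3p³.
Approximate IE_2 values (kJ/mol): N 2856, Be 1757, B 2427, S 2252.
Hence IE_2: Be < S < B < N.

Be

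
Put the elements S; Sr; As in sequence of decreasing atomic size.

Sr > As > S

S is in period 3, group 16; As is in period 4, group 15; Sr is in period 5, group 2.
Atomic radius shrinks across a period as nuclear charge pulls the same shell inward, and grows down a group as new shells are added.
Here both period and group differ, so the two effects have to be weighed against each other.
As > S: both effects reinforce here, so As is clearly the larger of the two.
Sr > As: both effects reinforce here, so Sr is clearly the larger of the two.
For reference (pm): S 103, As 121, Sr 185.
So from largest to smallest: Sr > As > S.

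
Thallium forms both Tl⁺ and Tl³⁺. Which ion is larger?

Both ions have Z = 81 protons, but Tl³⁺ has lost more electrons, so its remaining electrons feel a larger effective nuclear charge per electron and are pulled in more tightly.
Higher positive charge → smaller ion, so Tl⁺ > Tl³⁺.

Tl⁺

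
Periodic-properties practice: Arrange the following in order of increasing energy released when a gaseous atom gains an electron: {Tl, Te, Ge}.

Tl < Ge < Te

Ge is in period 4, group 14; Te is in period 5, group 16; Tl is in period 6, group 13.
Atoms with high Z_eff and room in the valence shell (especially the halogens) have the most exothermic electron affinities.
These span different periods and groups, so the two trends combine.
Ge > Tl: relative to Tl, both the across-period and down-group shifts push Ge's electron affinity up.
Te > Ge: period and group pull opposite ways; the across-period shift dominates (190 vs 119 kJ/mol).
For reference (kJ/mol): Ge 119, Te 190, Tl 19.
So from lowest to highest: Tl < Ge < Te.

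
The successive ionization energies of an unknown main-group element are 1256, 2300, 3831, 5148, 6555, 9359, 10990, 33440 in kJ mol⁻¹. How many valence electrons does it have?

7

Look for the largest jump between consecutive ionization energies: IE8/IE7 ≈ 3.0, far larger than any earlier ratio.
That jump marks the point where a core electron is being removed. So the atom has 7 valence electrons.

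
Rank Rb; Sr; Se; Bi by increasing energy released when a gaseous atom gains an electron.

Sr < Rb < Bi < Se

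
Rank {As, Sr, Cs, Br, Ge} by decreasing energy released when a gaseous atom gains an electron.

Br > Ge > As > Cs > Sr

Adding an electron releases more energy for atoms nearer the top right (short of the noble gases).
Here both period and group differ, so the two effects have to be weighed against each other.
Cs > Sr: this pair runs against the simple trend — see the exception note.
As > Cs: both effects reinforce here, so As is clearly the higher of the two.
Ge > As: this pair runs against the simple trend — see the exception note.
Br > Ge: Br lies to the right of Ge in period 4, so the across-period effect alone puts Br higher.
Note the exception: Cs has a higher electron affinity than Sr, contrary to the simple trend — adding an electron to Sr (ns²) has to open a new, higher-energy np subshell, which is unfavourable.
Note the exception: Ge has a higher electron affinity than As, contrary to the simple trend — adding an electron to As's half-filled 4p³ is unfavourable, so Ge (4p²) has the more exothermic EA.
For reference (kJ/mol): Ge 119, As 78, Br 325, Sr 5, Cs 46.
So from highest to lowest: Br > Ge > As > Cs > Sr.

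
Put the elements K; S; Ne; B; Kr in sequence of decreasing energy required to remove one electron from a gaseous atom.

Ne, Kr, S, B, K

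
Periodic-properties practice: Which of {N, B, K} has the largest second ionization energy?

Consider each +1 ion: N⁺ still has 4 valence electrons; B⁺ still has 2 valence electrons; K⁺ is the bare [Ar] core.
Core electrons are held far more tightly than valence electrons, so K tops the IE_2 order.
Valence configurations: N⁺ [He]2s²2p², B⁺ [He]2s².
Approximate IE_2 values (kJ/mol): N 2856, B 2427, K 3052.
Overall IE_2 order: B < N < K.

K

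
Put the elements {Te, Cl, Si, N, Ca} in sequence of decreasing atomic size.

Ca > Te > Si > Cl > N

N is in period 2, group 15; Si is in period 3, group 14; Cl is in period 3, group 17; Ca is in period 4, group 2; Te is in period 5, group 16.
Across a period the added protons contract the valence shell; down a group each new principal shell makes the atom larger.
These span different periods and groups, so the two trends combine.
Cl > N: period and group pull opposite ways; the down-group shift dominates (99 vs 71 pm).
Si > Cl: Si lies to the left of Cl in period 3, so the across-period effect alone puts Si larger.
Te > Si: period and group pull opposite ways; the down-group shift dominates (136 vs 116 pm).
Ca > Te: the two effects oppose for this pair; the across-period effect wins (171 vs 136 pm).
Approximate values (pm): N 71, Si 116, Cl 99, Ca 171, Te 136.
So from largest to smallest: Ca > Te > Si > Cl > N.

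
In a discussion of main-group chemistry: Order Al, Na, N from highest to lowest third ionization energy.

Na > N > Al

IE_3 is the cost of taking one more electron from the +2 cation: Al²⁺ still has 1 valence electron; Na²⁺ is already 1 electron into the core; N²⁺ still has 3 valence electrons.
Breaking into a closed-shell core is much more expensive than removing a leftover valence electron — Na has the largest IE_3 here.
Valence configurations: Al²⁺ [Ne]3s¹, N²⁺ [He]2s²2p¹.
The numbers (kJ/mol): Al 2745, Na 6910, N 4578.
Overall IE_3 order: Al < N < Na.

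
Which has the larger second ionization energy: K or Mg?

K

Consider each +1 ion: K⁺ is the bare [Ar] core; Mg⁺ still has 1 valence electron.
Pulling an electron out of a noble-gas core costs far more than removing a remaining valence electron, so K sits at the high end of IE_2.
Approximate IE_2 values (kJ/mol): K 3052, Mg 1451.
So the second ionization energies run Mg < K.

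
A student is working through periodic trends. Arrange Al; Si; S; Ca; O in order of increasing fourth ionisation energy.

Si < S < Ca < O < Al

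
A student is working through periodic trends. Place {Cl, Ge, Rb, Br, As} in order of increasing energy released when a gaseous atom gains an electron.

Cl is in period 3, group 17; Ge is in period 4, group 14; As is in period 4, group 15; Br is in period 4, group 17; Rb is in period 5, group 1.
Adding an electron releases more energy for atoms nearer the top right (short of the noble gases).
These span different periods and groups, so the two trends combine.
As > Rb: both effects reinforce here, so As is clearly the higher of the two.
Ge > As: this pair runs against the simple trend — see the exception note.
Br > Ge: both are in period 4; the period trend gives Br the larger value.
Cl > Br: they share group 17; the group trend gives Cl the larger value.
Note the exception: Ge has a higher electron affinity than As, contrary to the simple trend — adding an electron to As's half-filled 4p³ is unfavourable, so Ge (4p²) has the more exothermic EA.
Approximate values (kJ/mol): Cl 349, Ge 119, As 78, Br 325, Rb 47.
So from lowest to highest: Rb < As < Ge < Br < Cl.

Rb < As < Ge < Br < Cl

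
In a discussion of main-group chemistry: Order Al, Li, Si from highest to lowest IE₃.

Li > Si > Al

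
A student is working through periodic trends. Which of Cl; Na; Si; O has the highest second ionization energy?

Na

IE_2 is the cost of taking one more electron from the +1 cation: Cl⁺ still has 6 valence electrons; Na⁺ is the bare [Ne] core; Si⁺ still has 3 valence electrons; O⁺ still has 5 valence electrons.
Core electrons are held far more tightly than valence electrons, so Na tops the IE_2 order.
Valence configurations: Cl⁺ [Ne]3s²3p⁴, Si⁺ [Ne]3s²3p¹, O⁺ [He]2s²2p³.
The numbers (kJ/mol): Cl 2298, Na 4562, Si 1577, O 3388.
Overall IE_2 order: Si < Cl < O < Na.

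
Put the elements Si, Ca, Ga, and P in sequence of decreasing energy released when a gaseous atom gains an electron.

Si > P > Ga > Ca

Atoms with high Z_eff and room in the valence shell (especially the halogens) have the most exothermic electron affinities.
Neither a single period nor a single group — weigh both effects.
Ga > Ca: both are in period 4; the period trend gives Ga the larger value.
P > Ga: relative to Ga, both the across-period and down-group shifts push P's electron affinity up.
Si > P: this pair runs against the simple trend — see the exception note.
Note the exception: Si has a higher electron affinity than P, contrary to the simple trend — adding an electron to P's half-filled 3p³ is unfavourable, so Si (3p²) has the more exothermic EA.
Tabulated electron affinity (kJ/mol): Si 134, P 72, Ca 2, Ga 29.
So from highest to lowest: Si > P > Ga > Ca.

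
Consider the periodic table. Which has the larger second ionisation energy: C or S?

C

After 1 electron has been removed, what remains? C⁺ still has 3 valence electrons; S⁺ still has 5 valence electrons.
All are still removing valence electrons, so compare the +1 ions as you would atoms: IE_2 generally rises across a period (higher Z_eff) and falls down a group (larger shell), subject to the usual subshell exceptions.
Valence configurations: C⁺ [He]2s²2p¹, S⁺ [Ne]3s²3p³.
Approximate IE_2 values (kJ/mol): C 2353, S 2252.
Putting it together, IE_2: S < C.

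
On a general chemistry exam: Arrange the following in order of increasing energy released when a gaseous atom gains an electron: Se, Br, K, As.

K < As < Se < Br

K is in period 4, group 1; As is in period 4, group 15; Se is in period 4, group 16; Br is in period 4, group 17.
Electron affinity generally becomes more exothermic across a period toward the halogens and less exothermic down a group.
All lie in period 4, so electron affinity increases left to right.
So from lowest to highest: K < As < Se < Br.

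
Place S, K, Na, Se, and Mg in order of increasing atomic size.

S < Se < Mg < Na < K

Na is in period 3, group 1; Mg is in period 3, group 2; S is in period 3, group 16; K is in period 4, group 1; Se is in period 4, group 16.
Radius decreases left→right (rising Z_eff, same n) and increases top→bottom (higher n).
These span different periods and groups, so the two trends combine.
Se > S: they share group 16; the group trend gives Se the larger value.
Mg > Se: period and group pull opposite ways; the across-period shift dominates (139 vs 116 pm).
Na > Mg: Na lies to the left of Mg in period 3, so the across-period effect alone puts Na larger.
K > Na: they share group 1; the group trend gives K the larger value.
For reference (pm): Na 155, Mg 139, S 103, K 196, Se 116.
So from smallest to largest: S < Se < Mg < Na < K.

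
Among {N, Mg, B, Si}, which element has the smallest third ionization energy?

Consider each +2 ion: N²⁺ still has 3 valence electrons; Mg²⁺ is the bare [Ne] core; B²⁺ still has 1 valence electron; Si²⁺ still has 2 valence electrons.
Breaking into a closed-shell core is much more expensive than removing a leftover valence electron — Mg has the largest IE_3 here.
Valence configurations: N²⁺ [He]2s²2p¹, B²⁺ [He]2s¹, Si²⁺ [Ne]3s².
Approximate IE_3 values (kJ/mol): N 4578, Mg 7733, B 3660, Si 3232.
So the third ionization energies run Si < B < N < Mg.

Si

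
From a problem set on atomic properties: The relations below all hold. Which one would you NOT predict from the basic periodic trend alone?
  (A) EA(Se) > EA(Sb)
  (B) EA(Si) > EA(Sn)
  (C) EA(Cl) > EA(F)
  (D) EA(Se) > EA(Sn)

The general trend: electron affinity increases across a period and decreases down a group.
(A) Se (period 4, group 16) vs Sb (period 5, group 15): the stated order agrees with the simple trend.
(B) Si (period 3, group 14) vs Sn (period 5, group 14): the stated order agrees with the simple trend.
(C) Cl (period 3, group 17) vs F (period 2, group 17): the stated order contradicts the simple trend.
(D) Se (period 4, group 16) vs Sn (period 5, group 14): the stated order agrees with the simple trend.
The exception is (C): F's small 2p subshell makes the incoming electron feel strong e⁻–e⁻ repulsion, so Cl actually releases more energy on gaining an electron.

(C)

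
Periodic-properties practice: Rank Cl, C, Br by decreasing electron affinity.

C is in period 2, group 14; Cl is in period 3, group 17; Br is in period 4, group 17.
Adding an electron releases more energy for atoms nearer the top right (short of the noble gases).
These span different periods and groups, so the two trends combine.
Br > C: period and group pull opposite ways; the across-period shift dominates (325 vs 122 kJ/mol).
Cl > Br: they share group 17; the group trend gives Cl the larger value.
Tabulated electron affinity (kJ/mol): C 122, Cl 349, Br 325.
So from highest to lowest: Cl > Br > C.

Cl > Br > C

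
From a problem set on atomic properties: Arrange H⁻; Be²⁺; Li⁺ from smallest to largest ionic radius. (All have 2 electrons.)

All of these have 2 electrons, so size is governed by nuclear charge alone: the more protons, the stronger the pull on the same electron cloud, and the smaller the ion.
Nuclear charges: Be²⁺ (Z=4), Li⁺ (Z=3), H⁻ (Z=1).
Smallest to largest: Be²⁺ < Li⁺ < H⁻.

Be²⁺ < Li⁺ < H⁻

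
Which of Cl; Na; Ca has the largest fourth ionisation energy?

Consider each +3 ion: Cl³⁺ still has 4 valence electrons; Na³⁺ is already 2 electrons into the core; Ca³⁺ is already 1 electron into the core.
Core electrons are held far more tightly than valence electrons, so Ca and Na top the IE_4 order.
The numbers (kJ/mol): Cl 5159, Na 9543, Ca 6491.
So the fourth ionization energies run Cl < Ca < Na.

Na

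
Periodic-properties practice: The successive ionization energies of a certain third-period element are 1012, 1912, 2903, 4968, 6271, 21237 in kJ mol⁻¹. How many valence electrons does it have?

5

Look for the largest jump between consecutive ionization energies: IE6/IE5 ≈ 3.4, far larger than any earlier ratio.
That jump marks the point where a core electron is being removed. So the atom has 5 valence electrons.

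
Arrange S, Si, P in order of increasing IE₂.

Si < P < S

The second ionization energy removes an electron from the +1 ion. For each element: S⁺ still has 5 valence electrons; Si⁺ still has 3 valence electrons; P⁺ still has 4 valence electrons.
All are still removing valence electrons, so compare the +1 ions as you would atoms: IE_2 generally rises across a period (higher Z_eff) and falls down a group (larger shell), subject to the usual subshell exceptions.
Valence configurations: S⁺ [Ne]3s²3p³, Si⁺ [Ne]3s²3p¹, P⁺ [Ne]3s²3p².
Approximate IE_2 values (kJ/mol): S 2252, Si 1577, P 1907.
Overall IE_2 order: Si < P < S.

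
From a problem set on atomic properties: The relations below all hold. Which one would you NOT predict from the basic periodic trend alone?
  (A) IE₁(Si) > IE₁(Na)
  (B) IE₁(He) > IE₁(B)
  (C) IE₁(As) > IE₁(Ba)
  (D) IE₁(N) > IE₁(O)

The general trend: IE₁ increases across a period and decreases down a group.
(A) Si (period 3, group 14) vs Na (period 3, group 1): the stated order agrees with the simple trend.
(B) He (period 1, group 18) vs B (period 2, group 13): the stated order agrees with the simple trend.
(C) As (period 4, group 15) vs Ba (period 6, group 2): the stated order agrees with the simple trend.
(D) N (period 2, group 15) vs O (period 2, group 16): the stated order contradicts the simple trend.
The exception is (D): pairing an electron in O's 2p⁴ costs repulsion energy, so O ionizes more easily than half-filled N (2p³).

(D)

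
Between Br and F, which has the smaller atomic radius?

F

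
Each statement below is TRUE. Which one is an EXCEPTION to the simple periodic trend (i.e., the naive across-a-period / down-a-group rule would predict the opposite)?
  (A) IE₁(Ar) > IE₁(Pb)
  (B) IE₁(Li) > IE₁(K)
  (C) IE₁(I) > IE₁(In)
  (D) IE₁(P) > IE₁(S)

The general trend: IE₁ increases across a period and decreases down a group.
(A) Ar (period 3, group 18) vs Pb (period 6, group 14): the stated order agrees with the simple trend.
(B) Li (period 2, group 1) vs K (period 4, group 1): the stated order agrees with the simple trend.
(C) I (period 5, group 17) vs In (period 5, group 13): the stated order agrees with the simple trend.
(D) P (period 3, group 15) vs S (period 3, group 16): the stated order contradicts the simple trend.
The exception is (D): S (3p⁴) ionizes more easily than half-filled P (3p³) because the paired 3p electron in S is pushed out by e⁻–e⁻ repulsion.

(D)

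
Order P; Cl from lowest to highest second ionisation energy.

The second ionization energy removes an electron from the +1 ion. For each element: P⁺ still has 4 valence electrons; Cl⁺ still has 6 valence electrons.
All are still removing valence electrons, so compare the +1 ions as you would atoms: IE_2 generally rises across a period (higher Z_eff) and falls down a group (larger shell), subject to the usual subshell exceptions.
Valence configurations: P⁺ [Ne]3s²3p², Cl⁺ [Ne]3s²3p⁴.
The numbers (kJ/mol): P 1907, Cl 2298.
So the second ionization energies run P < Cl.

P, Cl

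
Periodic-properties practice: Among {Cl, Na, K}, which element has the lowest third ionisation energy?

Cl

IE_3 is the cost of taking one more electron from the +2 cation: Cl²⁺ still has 5 valence electrons; Na²⁺ is already 1 electron into the core; K²⁺ is already 1 electron into the core.
Pulling an electron out of a noble-gas core costs far more than removing a remaining valence electron, so K and Na sit at the high end of IE_3.
Approximate IE_3 values (kJ/mol): Cl 3822, Na 6910, K 4420.
So the third ionization energies run Cl < K < Na.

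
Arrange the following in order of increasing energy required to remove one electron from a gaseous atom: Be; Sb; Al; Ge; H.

Al, Ge, Sb, Be, H

H is in period 1, group 1; Be is in period 2, group 2; Al is in period 3, group 13; Ge is in period 4, group 14; Sb is in period 5, group 15.
Across a period the outer electron is held more tightly (higher IE₁); down a group it sits in a higher shell, more shielded, and comes off more easily.
A diagonal step moves right (one effect) and down (the opposite effect) at once.
Ge > Al: period and group pull opposite ways; the across-period shift dominates (762 vs 578 kJ/mol).
Sb > Ge: period and group pull opposite ways; the across-period shift dominates (831 vs 762 kJ/mol).
Be > Sb: the two effects oppose for this pair; the down-group effect wins (900 vs 831 kJ/mol).
H > Be: the two effects oppose for this pair; the down-group effect wins (1312 vs 900 kJ/mol).
For reference (kJ/mol): H 1312, Be 900, Al 578, Ge 762, Sb 831.
So from lowest to highest: Al < Ge < Sb < Be < H.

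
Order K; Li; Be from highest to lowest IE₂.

Li > K > Be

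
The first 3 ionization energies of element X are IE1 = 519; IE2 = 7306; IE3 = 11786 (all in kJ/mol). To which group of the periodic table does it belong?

Look for the largest jump between consecutive ionization energies: IE2/IE1 ≈ 14.1, far larger than any earlier ratio.
That jump marks the point where a core electron is being removed. So the atom has 1 valence electron.
A main-group element with 1 valence electron is in group 1.

Group 1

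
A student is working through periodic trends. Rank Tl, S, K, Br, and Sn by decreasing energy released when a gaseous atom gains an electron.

Atoms with high Z_eff and room in the valence shell (especially the halogens) have the most exothermic electron affinities.
Here both period and group differ, so the two effects have to be weighed against each other.
K > Tl: the two effects oppose for this pair; the down-group effect wins (48 vs 19 kJ/mol).
Sn > K: the two effects oppose for this pair; the across-period effect wins (107 vs 48 kJ/mol).
S > Sn: relative to Sn, both the across-period and down-group shifts push S's electron affinity up.
Br > S: period and group pull opposite ways; the across-period shift dominates (325 vs 200 kJ/mol).
Tabulated electron affinity (kJ/mol): S 200, K 48, Br 325, Sn 107, Tl 19.
So from highest to lowest: Br > S > Sn > K > Tl.

Br > S > Sn > K > Tl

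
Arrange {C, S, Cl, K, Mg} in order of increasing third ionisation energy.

Consider each +2 ion: C²⁺ still has 2 valence electrons; S²⁺ still has 4 valence electrons; Cl²⁺ still has 5 valence electrons; K²⁺ is already 1 electron into the core; Mg²⁺ is the bare [Ne] core.
Usually core removal costs more than valence removal, but here the competition is close: a tightly held n=2 valence electron can cost more to remove than an n=3 core electron, so the actual values have to decide it.
Valence configurations: C²⁺ [He]2s², S²⁺ [Ne]3s²3p², Cl²⁺ [Ne]3s²3p³.
The numbers (kJ/mol): C 4620, S 3357, Cl 3822, K 4420, Mg 7733.
Putting it together, IE_3: S < Cl < K < C < Mg.

S < Cl < K < C < Mg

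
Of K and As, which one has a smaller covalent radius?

As

K is in period 4, group 1; As is in period 4, group 15.
Atomic radius shrinks across a period as nuclear charge pulls the same shell inward, and grows down a group as new shells are added.
All lie in period 4, so atomic radius increases right to left.
So As has the smaller covalent radius (As < K).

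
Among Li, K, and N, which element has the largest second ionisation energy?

Li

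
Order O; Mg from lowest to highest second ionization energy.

Consider each +1 ion: O⁺ still has 5 valence electrons; Mg⁺ still has 1 valence electron.
All are still removing valence electrons, so compare the +1 ions as you would atoms: IE_2 generally rises across a period (higher Z_eff) and falls down a group (larger shell), subject to the usual subshell exceptions.
Valence configurations: O⁺ [He]2s²2p³, Mg⁺ [Ne]3s¹.
The numbers (kJ/mol): O 3388, Mg 1451.
Putting it together, IE_2: Mg < O.

Mg < O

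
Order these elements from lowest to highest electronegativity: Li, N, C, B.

Li is in period 2, group 1; B is in period 2, group 13; C is in period 2, group 14; N is in period 2, group 15.
EN rises left→right (higher Z_eff, smaller atoms) and falls top→bottom (larger, more shielded atoms).
All lie in period 2, so electronegativity increases left to right.
So from lowest to highest: Li < B < C < N.

Li, B, C, N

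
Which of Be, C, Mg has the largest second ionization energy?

C

The second ionization energy removes an electron from the +1 ion. For each element: Be⁺ still has 1 valence electron; C⁺ still has 3 valence electrons; Mg⁺ still has 1 valence electron.
All are still removing valence electrons, so compare the +1 ions as you would atoms: IE_2 generally rises across a period (higher Z_eff) and falls down a group (larger shell), subject to the usual subshell exceptions.
Valence configurations: Be⁺ [He]2s¹, C⁺ [He]2s²2p¹, Mg⁺ [Ne]3s¹.
Tabulated IE_2 (kJ/mol): Be 1757, C 2353, Mg 1451.
Hence IE_2: Mg < Be < C.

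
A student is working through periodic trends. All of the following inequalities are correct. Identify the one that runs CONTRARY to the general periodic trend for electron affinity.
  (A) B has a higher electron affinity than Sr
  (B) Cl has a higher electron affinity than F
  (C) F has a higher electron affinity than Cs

(B)

The general trend: electron affinity increases across a period and decreases down a group.
(A) B (period 2, group 13) vs Sr (period 5, group 2): the stated order agrees with the simple trend.
(B) Cl (period 3, group 17) vs F (period 2, group 17): the stated order contradicts the simple trend.
(C) F (period 2, group 17) vs Cs (period 6, group 1): the stated order agrees with the simple trend.
The exception is (B): F's small 2p subshell makes the incoming electron feel strong e⁻–e⁻ repulsion, so Cl actually releases more energy on gaining an electron.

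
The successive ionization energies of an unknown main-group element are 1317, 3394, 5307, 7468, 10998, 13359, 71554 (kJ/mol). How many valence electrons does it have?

6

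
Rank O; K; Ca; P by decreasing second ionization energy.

IE_2 is the cost of taking one more electron from the +1 cation: O⁺ still has 5 valence electrons; K⁺ is the bare [Ar] core; Ca⁺ still has 1 valence electron; P⁺ still has 4 valence electrons.
Usually core removal costs more than valence removal, but here the competition is close: a tightly held n=2 valence electron can cost more to remove than an n=3 core electron, so the actual values have to decide it.
Valence configurations: O⁺ [He]2s²2p³, Ca⁺ [Ar]4s¹, P⁺ [Ne]3s²3p².
Tabulated IE_2 (kJ/mol): O 3388, K 3052, Ca 1145, P 1907.
Overall IE_2 order: Ca < P < K < O.

O > K > P > Ca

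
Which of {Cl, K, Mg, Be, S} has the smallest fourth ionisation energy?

S

The fourth ionization energy removes an electron from the +3 ion. For each element: Cl³⁺ still has 4 valence electrons; K³⁺ is already 2 electrons into the core; Mg³⁺ is already 1 electron into the core; Be³⁺ is already 1 electron into the core; S³⁺ still has 3 valence electrons.
Core electrons are held far more tightly than valence electrons, so K, Mg and Be top the IE_4 order.
Valence configurations: Cl³⁺ [Ne]3s²3p², S³⁺ [Ne]3s²3p¹.
Tabulated IE_4 (kJ/mol): Cl 5159, K 5877, Mg 10543, Be 21007, S 4556.
So the fourth ionization energies run S < Cl < K < Mg < Be.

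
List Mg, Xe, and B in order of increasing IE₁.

Mg < B < Xe

B is in period 2, group 13; Mg is in period 3, group 2; Xe is in period 5, group 18.
IE₁ increases left→right with effective nuclear charge and decreases top→bottom as the valence shell moves farther out.
Here both period and group differ, so the two effects have to be weighed against each other.
B > Mg: both effects reinforce here, so B is clearly the higher of the two.
Xe > B: period and group pull opposite ways; the across-period shift dominates (1170 vs 801 kJ/mol).
For reference (kJ/mol): B 801, Mg 738, Xe 1170.
So from lowest to highest: Mg < B < Xe.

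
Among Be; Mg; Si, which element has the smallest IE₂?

Consider each +1 ion: Be⁺ still has 1 valence electron; Mg⁺ still has 1 valence electron; Si⁺ still has 3 valence electrons.
All are still removing valence electrons, so compare the +1 ions as you would atoms: IE_2 generally rises across a period (higher Z_eff) and falls down a group (larger shell), subject to the usual subshell exceptions.
Valence configurations: Be⁺ [He]2s¹, Mg⁺ [Ne]3s¹, Si⁺ [Ne]3s²3p¹.
Tabulated IE_2 (kJ/mol): Be 1757, Mg 1451, Si 1577.
Putting it together, IE_2: Mg < Si < Be.

Mg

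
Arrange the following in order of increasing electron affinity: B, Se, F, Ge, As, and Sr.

Adding an electron releases more energy for atoms nearer the top right (short of the noble gases).
These span different periods and groups, so the two trends combine.
B > Sr: relative to Sr, both the across-period and down-group shifts push B's electron affinity up.
As > B: period and group pull opposite ways; the across-period shift dominates (78 vs 27 kJ/mol).
Ge > As: this pair runs against the simple trend — see the exception note.
Se > Ge: both are in period 4; the period trend gives Se the larger value.
F > Se: both effects reinforce here, so F is clearly the higher of the two.
Note the exception: Ge has a higher electron affinity than As, contrary to the simple trend — adding an electron to As's half-filled 4p³ is unfavourable, so Ge (4p²) has the more exothermic EA.
For reference (kJ/mol): B 27, F 328, Ge 119, As 78, Se 195, Sr 5.
So from lowest to highest: Sr < B < As < Ge < Se < F.

Sr < B < As < Ge < Se < F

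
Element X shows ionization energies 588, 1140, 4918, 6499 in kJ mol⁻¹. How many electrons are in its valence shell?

2

Look for the largest jump between consecutive ionization energies: IE3/IE2 ≈ 4.3, far larger than any earlier ratio.
That jump marks the point where a core electron is being removed. So the atom has 2 valence electrons.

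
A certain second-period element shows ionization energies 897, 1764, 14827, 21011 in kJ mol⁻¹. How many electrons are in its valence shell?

Look for the largest jump between consecutive ionization energies: IE3/IE2 ≈ 8.4, far larger than any earlier ratio.
That jump marks the point where a core electron is being removed. So the atom has 2 valence electrons.

2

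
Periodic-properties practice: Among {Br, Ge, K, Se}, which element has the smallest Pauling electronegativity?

K

K is in period 4, group 1; Ge is in period 4, group 14; Se is in period 4, group 16; Br is in period 4, group 17.
Smaller atoms with higher effective nuclear charge are more electronegative.
All lie in period 4, so electronegativity increases left to right.
The smallest Pauling electronegativity among these belongs to K.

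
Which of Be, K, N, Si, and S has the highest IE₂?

K

The second ionization energy removes an electron from the +1 ion. For each element: Be⁺ still has 1 valence electron; K⁺ is the bare [Ar] core; N⁺ still has 4 valence electrons; Si⁺ still has 3 valence electrons; S⁺ still has 5 valence electrons.
Core electrons are held far more tightly than valence electrons, so K tops the IE_2 order.
Valence configurations: Be⁺ [He]2s¹, N⁺ [He]2s²2p², Si⁺ [Ne]3s²3p¹, S⁺ [Ne]3s²3p³.
Tabulated IE_2 (kJ/mol): Be 1757, K 3052, N 2856, Si 1577, S 2252.
Putting it together, IE_2: Si < Be < S < N < K.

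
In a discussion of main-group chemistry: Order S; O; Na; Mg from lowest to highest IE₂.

Mg < S < O < Na

After 1 electron has been removed, what remains? S⁺ still has 5 valence electrons; O⁺ still has 5 valence electrons; Na⁺ is the bare [Ne] core; Mg⁺ still has 1 valence electron.
Breaking into a closed-shell core is much more expensive than removing a leftover valence electron — Na has the largest IE_2 here.
Valence configurations: S⁺ [Ne]3s²3p³, O⁺ [He]2s²2p³, Mg⁺ [Ne]3s¹.
Tabulated IE_2 (kJ/mol): S 2252, O 3388, Na 4562, Mg 1451.
Overall IE_2 order: Mg < S < O < Na.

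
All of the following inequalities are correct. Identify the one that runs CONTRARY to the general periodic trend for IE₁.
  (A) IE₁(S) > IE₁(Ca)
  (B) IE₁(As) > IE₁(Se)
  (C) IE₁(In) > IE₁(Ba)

The general trend: IE₁ increases across a period and decreases down a group.
(A) S (period 3, group 16) vs Ca (period 4, group 2): the stated order agrees with the simple trend.
(B) As (period 4, group 15) vs Se (period 4, group 16): the stated order contradicts the simple trend.
(C) In (period 5, group 13) vs Ba (period 6, group 2): the stated order agrees with the simple trend.
The exception is (B): Se (4p⁴) ionizes more easily than half-filled As (4p³).

(B)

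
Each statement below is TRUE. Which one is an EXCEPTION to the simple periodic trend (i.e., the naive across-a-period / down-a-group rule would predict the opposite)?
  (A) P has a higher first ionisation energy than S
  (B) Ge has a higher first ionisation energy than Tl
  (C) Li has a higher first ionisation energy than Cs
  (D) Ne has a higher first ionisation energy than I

(A)

The general trend: first ionisation energy increases across a period and decreases down a group.
(A) P (period 3, group 15) vs S (period 3, group 16): the stated order contradicts the simple trend.
(B) Ge (period 4, group 14) vs Tl (period 6, group 13): the stated order agrees with the simple trend.
(C) Li (period 2, group 1) vs Cs (period 6, group 1): the stated order agrees with the simple trend.
(D) Ne (period 2, group 18) vs I (period 5, group 17): the stated order agrees with the simple trend.
The exception is (A): S (3p⁴) ionizes more easily than half-filled P (3p³) because the paired 3p electron in S is pushed out by e⁻–e⁻ repulsion.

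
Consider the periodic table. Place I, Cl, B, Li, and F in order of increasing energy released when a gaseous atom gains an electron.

Adding an electron releases more energy for atoms nearer the top right (short of the noble gases).
Here both period and group differ, so the two effects have to be weighed against each other.
Li > B: this pair runs against the simple trend — see the exception note.
I > Li: period and group pull opposite ways; the across-period shift dominates (295 vs 60 kJ/mol).
F > I: F sits above I in group 17, so the down-group effect alone puts F higher.
Cl > F: this pair runs against the simple trend — see the exception note.
Note the exception: Li has a higher electron affinity than B, contrary to the simple trend — B's ns²np¹ configuration gives only a small electron affinity — the sparsely filled np subshell binds an added electron weakly.
Note the exception: Cl has a higher electron affinity than F, contrary to the simple trend — F's small 2p subshell makes the incoming electron feel strong e⁻–e⁻ repulsion, so Cl actually releases more energy on gaining an electron.
Tabulated electron affinity (kJ/mol): Li 60, B 27, F 328, Cl 349, I 295.
So from lowest to highest: B < Li < I < F < Cl.

B < Li < I < F < Cl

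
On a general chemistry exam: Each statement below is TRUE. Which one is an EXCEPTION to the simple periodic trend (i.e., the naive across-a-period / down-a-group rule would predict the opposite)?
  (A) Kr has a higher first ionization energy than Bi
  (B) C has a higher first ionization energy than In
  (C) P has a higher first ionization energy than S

(C)

The general trend: first ionization energy increases across a period and decreases down a group.
(A) Kr (period 4, group 18) vs Bi (period 6, group 15): the stated order agrees with the simple trend.
(B) C (period 2, group 14) vs In (period 5, group 13): the stated order agrees with the simple trend.
(C) P (period 3, group 15) vs S (period 3, group 16): the stated order contradicts the simple trend.
The exception is (C): S (3p⁴) ionizes more easily than half-filled P (3p³) because the paired 3p electron in S is pushed out by e⁻–e⁻ repulsion.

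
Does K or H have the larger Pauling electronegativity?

H

Electronegativity increases across a period and decreases down a group, tracking effective nuclear charge and atomic size.
All are in group 1, so electronegativity increases up the group.
So H has the larger Pauling electronegativity (H > K).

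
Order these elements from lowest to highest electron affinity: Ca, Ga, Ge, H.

Ca, Ga, H, Ge

Electron affinity generally becomes more exothermic across a period toward the halogens and less exothermic down a group.
These span different periods and groups, so the two trends combine.
Ga > Ca: Ga lies to the right of Ca in period 4, so the across-period effect alone puts Ga higher.
H > Ga: period and group pull opposite ways; the down-group shift dominates (73 vs 29 kJ/mol).
Ge > H: period and group pull opposite ways; the across-period shift dominates (119 vs 73 kJ/mol).
For reference (kJ/mol): H 73, Ca 2, Ga 29, Ge 119.
So from lowest to highest: Ca < Ga < H < Ge.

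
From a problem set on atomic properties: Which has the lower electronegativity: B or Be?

Be is in period 2, group 2; B is in period 2, group 13.
Electronegativity increases across a period and decreases down a group, tracking effective nuclear charge and atomic size.
All lie in period 2, so electronegativity increases left to right.
So Be has the lower electronegativity (Be < B).

Be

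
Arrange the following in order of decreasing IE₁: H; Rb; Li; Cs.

IE₁ increases left→right with effective nuclear charge and decreases top→bottom as the valence shell moves farther out.
All are in group 1, so first ionization energy increases up the group.
So from highest to lowest: H > Li > Rb > Cs.

H > Li > Rb > Cs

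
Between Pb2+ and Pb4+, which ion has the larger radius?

Both ions have Z = 82 protons, but Pb4+ has lost more electrons, so its remaining electrons feel a larger effective nuclear charge per electron and are pulled in more tightly.
Higher positive charge → smaller ion, so Pb2+ > Pb4+.

Pb2+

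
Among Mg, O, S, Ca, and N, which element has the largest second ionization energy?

O

After 1 electron has been removed, what remains? Mg⁺ still has 1 valence electron; O⁺ still has 5 valence electrons; S⁺ still has 5 valence electrons; Ca⁺ still has 1 valence electron; N⁺ still has 4 valence electrons.
All are still removing valence electrons, so compare the +1 ions as you would atoms: IE_2 generally rises across a period (higher Z_eff) and falls down a group (larger shell), subject to the usual subshell exceptions.
Valence configurations: Mg⁺ [Ne]3s¹, O⁺ [He]2s²2p³, S⁺ [Ne]3s²3p³, Ca⁺ [Ar]4s¹, N⁺ [He]2s²2p².
The numbers (kJ/mol): Mg 1451, O 3388, S 2252, Ca 1145, N 2856.
So the second ionization energies run Ca < Mg < S < N < O.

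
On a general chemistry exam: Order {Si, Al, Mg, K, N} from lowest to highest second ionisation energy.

Mg < Si < Al < N < K

IE_2 is the cost of taking one more electron from the +1 cation: Si⁺ still has 3 valence electrons; Al⁺ still has 2 valence electrons; Mg⁺ still has 1 valence electron; K⁺ is the bare [Ar] core; N⁺ still has 4 valence electrons.
Core electrons are held far more tightly than valence electrons, so K tops the IE_2 order.
Valence configurations: Si⁺ [Ne]3s²3p¹, Al⁺ [Ne]3s², Mg⁺ [Ne]3s¹, N⁺ [He]2s²2p².
Si⁺ loses a lone 3p electron whereas Al⁺ must break into a filled 3s² pair, so IE_2(Al) > IE_2(Si) even though Si has the higher nuclear charge.
The numbers (kJ/mol): Si 1577, Al 1817, Mg 1451, K 3052, N 2856.
So the second ionization energies run Mg < Si < Al < N < K.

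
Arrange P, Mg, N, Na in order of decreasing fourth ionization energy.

IE_4 is the cost of taking one more electron from the +3 cation: P³⁺ still has 2 valence electrons; Mg³⁺ is already 1 electron into the core; N³⁺ still has 2 valence electrons; Na³⁺ is already 2 electrons into the core.
Core electrons are held far more tightly than valence electrons, so Na and Mg top the IE_4 order.
Valence configurations: P³⁺ [Ne]3s², N³⁺ [He]2s².
The numbers (kJ/mol): P 4964, Mg 10543, N 7475, Na 9543.
Overall IE_4 order: P < N < Na < Mg.

Mg > Na > N > P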